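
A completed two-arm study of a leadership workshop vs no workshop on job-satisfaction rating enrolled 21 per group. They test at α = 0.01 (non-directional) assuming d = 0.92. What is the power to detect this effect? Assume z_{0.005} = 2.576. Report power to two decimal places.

power ≈ 0.66

For two equal groups, power = Φ(d·√(n/2) − z_{α/2}).
d·√(n/2) = 0.92 × √(21/2) = 0.92 × 3.240 = 2.981.
z_β = 2.981 − 2.576 = 0.405.
Power = Φ(0.405) = 0.657.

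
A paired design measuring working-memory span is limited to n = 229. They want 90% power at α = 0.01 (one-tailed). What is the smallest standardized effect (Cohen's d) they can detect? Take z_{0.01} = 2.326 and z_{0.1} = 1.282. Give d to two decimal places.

For a single sample (or paired design) of n = 229: d_min = (z_{α} + z_β)/√n.
z-sum = 2.326 + 1.282 = 3.608.
d_min = 3.608 / √229 = 3.608 / 15.133 = 0.238.

d_min ≈ 0.24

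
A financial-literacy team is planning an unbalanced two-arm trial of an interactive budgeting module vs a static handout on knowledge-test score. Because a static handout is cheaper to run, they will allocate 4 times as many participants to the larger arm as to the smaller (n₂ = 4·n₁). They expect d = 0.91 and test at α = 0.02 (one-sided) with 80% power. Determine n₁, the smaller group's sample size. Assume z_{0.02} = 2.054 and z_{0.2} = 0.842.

With allocation ratio k = n₂/n₁ = 4, Var(x̄₁−x̄₂) = σ²(1/n₁ + 1/(k·n₁)) = σ²·(k+1)/(k·n₁).
So n₁ = (1 + 1/k)·((z_{α} + z_β)/d)² = 1.250 × (2.896/0.91)².
n₁ = 1.250 × 10.13 = 12.7.
Round up: n₁ = 13, giving n₂ = 4 × 13 = 52.

n₁ = 13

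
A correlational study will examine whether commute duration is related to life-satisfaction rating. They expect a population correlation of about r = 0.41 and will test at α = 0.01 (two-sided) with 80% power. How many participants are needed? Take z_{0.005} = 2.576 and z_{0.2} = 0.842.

n = 65

Fisher's z: C = ½·ln((1+r)/(1−r)) = ½·ln(2.3898) = 0.4356.
n = ((z_{α/2} + z_β)/C)² + 3.
(2.576 + 0.842) / 0.4356 = 3.418 / 0.4356 = 7.847.
n = 7.847² + 3 = 61.57 + 3 = 64.6.
Round up.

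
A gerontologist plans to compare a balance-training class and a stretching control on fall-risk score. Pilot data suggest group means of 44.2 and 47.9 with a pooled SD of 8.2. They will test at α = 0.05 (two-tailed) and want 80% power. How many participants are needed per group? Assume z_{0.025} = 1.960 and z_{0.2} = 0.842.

Cohen's d = |M₁ − M₂| / SD_pooled = |44.2 − 47.9| / 8.2 = 3.7 / 8.2 = 0.451.
For two independent groups with equal n: n = 2·((z_{α/2} + z_β) / d)².
z_{α/2} + z_β = 1.960 + 0.842 = 2.802.
n = 2 × (2.802 / 0.451)² = 2 × 6.213² = 2 × 38.60 = 77.2.
Round up to the next whole participant.

n = 78 per group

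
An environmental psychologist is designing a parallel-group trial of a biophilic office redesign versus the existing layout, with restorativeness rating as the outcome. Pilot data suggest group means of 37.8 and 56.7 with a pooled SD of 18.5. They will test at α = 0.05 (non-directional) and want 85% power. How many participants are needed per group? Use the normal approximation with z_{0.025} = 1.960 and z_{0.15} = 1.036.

Cohen's d = |M₁ − M₂| / SD_pooled = |37.8 − 56.7| / 18.5 = 18.9 / 18.5 = 1.022.
For two independent groups with equal n: n = 2·((z_{α/2} + z_β) / d)².
z_{α/2} + z_β = 1.960 + 1.036 = 2.996.
n = 2 × (2.996 / 1.022)² = 2 × 2.932² = 2 × 8.59 = 17.2.
Round up to the next whole participant.

n = 18 per group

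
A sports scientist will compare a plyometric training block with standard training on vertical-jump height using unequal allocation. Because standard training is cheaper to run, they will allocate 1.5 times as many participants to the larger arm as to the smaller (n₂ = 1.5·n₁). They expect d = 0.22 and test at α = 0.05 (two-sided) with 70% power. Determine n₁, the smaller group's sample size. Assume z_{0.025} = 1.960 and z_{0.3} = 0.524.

With allocation ratio k = n₂/n₁ = 1.5, Var(x̄₁−x̄₂) = σ²(1/n₁ + 1/(k·n₁)) = σ²·(k+1)/(k·n₁).
So n₁ = (1 + 1/k)·((z_{α/2} + z_β)/d)² = 1.667 × (2.484/0.22)².
n₁ = 1.667 × 127.48 = 212.5.
Round up: n₁ = 213, giving n₂ = ⌈1.5 × 213⌉ = ⌈319.5⌉ = 320.

n₁ = 213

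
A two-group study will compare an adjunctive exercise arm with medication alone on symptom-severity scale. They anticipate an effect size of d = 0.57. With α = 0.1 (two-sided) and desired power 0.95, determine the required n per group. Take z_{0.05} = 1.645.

For two independent groups with equal n: n = 2·((z_{α/2} + z_β) / d)².
z_{α/2} + z_β = 1.645 + 1.645 = 3.290.
n = 2 × (3.290 / 0.57)² = 2 × 5.772² = 2 × 33.32 = 66.6.
Round up to the next whole participant.

n = 67 per group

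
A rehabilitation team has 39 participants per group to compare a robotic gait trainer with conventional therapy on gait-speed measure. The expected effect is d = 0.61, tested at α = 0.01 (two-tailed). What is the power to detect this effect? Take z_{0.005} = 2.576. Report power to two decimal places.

For two equal groups, power = Φ(d·√(n/2) − z_{α/2}).
d·√(n/2) = 0.61 × √(39/2) = 0.61 × 4.416 = 2.694.
z_β = 2.694 − 2.576 = 0.118.
Power = Φ(0.118) = 0.547.

power ≈ 0.55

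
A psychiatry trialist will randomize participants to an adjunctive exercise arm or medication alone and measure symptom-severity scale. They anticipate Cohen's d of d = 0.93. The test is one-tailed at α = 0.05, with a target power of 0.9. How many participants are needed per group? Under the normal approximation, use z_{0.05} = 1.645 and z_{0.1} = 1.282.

For two independent groups with equal n: n = 2·((z_{α} + z_β) / d)².
z_{α} + z_β = 1.645 + 1.282 = 2.927.
n = 2 × (2.927 / 0.93)² = 2 × 3.147² = 2 × 9.91 = 19.8.
Round up to the next whole participant.

n = 20 per group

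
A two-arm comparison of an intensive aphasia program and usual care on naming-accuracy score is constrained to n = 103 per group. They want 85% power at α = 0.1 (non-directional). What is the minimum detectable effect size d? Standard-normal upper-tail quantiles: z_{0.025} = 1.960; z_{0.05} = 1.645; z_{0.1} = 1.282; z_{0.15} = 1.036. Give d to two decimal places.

d_min ≈ 0.37

For two independent groups of n = 103 each: d_min = (z_{α/2} + z_β)·√(2/n).
z-sum = 1.645 + 1.036 = 2.681.
d_min = 2.681 × √(2/103) = 2.681 × 0.1393 = 0.374.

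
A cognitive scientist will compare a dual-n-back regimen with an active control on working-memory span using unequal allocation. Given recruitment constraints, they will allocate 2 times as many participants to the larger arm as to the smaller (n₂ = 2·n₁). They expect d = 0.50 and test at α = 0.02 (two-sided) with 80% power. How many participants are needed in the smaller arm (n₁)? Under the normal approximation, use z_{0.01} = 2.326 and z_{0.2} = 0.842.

With allocation ratio k = n₂/n₁ = 2, Var(x̄₁−x̄₂) = σ²(1/n₁ + 1/(k·n₁)) = σ²·(k+1)/(k·n₁).
So n₁ = (1 + 1/k)·((z_{α/2} + z_β)/d)² = 1.500 × (3.168/0.50)².
n₁ = 1.500 × 40.14 = 60.2.
Round up: n₁ = 61, giving n₂ = 2 × 61 = 122.

n₁ = 61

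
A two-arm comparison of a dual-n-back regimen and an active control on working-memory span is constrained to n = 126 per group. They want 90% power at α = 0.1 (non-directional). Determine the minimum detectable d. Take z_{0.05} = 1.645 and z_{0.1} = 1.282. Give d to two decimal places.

d_min ≈ 0.37

For two independent groups of n = 126 each: d_min = (z_{α/2} + z_β)·√(2/n).
z-sum = 1.645 + 1.282 = 2.927.
d_min = 2.927 × √(2/126) = 2.927 × 0.1260 = 0.369.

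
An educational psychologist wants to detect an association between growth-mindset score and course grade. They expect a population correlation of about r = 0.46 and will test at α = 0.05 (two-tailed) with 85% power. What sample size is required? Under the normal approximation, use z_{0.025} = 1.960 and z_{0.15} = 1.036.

Fisher's z: C = ½·ln((1+r)/(1−r)) = ½·ln(2.7037) = 0.4973.
n = ((z_{α/2} + z_β)/C)² + 3.
(1.960 + 1.036) / 0.4973 = 2.996 / 0.4973 = 6.025.
n = 6.025² + 3 = 36.29 + 3 = 39.3.
Round up.

n = 40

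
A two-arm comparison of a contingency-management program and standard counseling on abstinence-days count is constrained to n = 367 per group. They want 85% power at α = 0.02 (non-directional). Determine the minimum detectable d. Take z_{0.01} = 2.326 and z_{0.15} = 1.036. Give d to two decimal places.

d_min ≈ 0.25

For two independent groups of n = 367 each: d_min = (z_{α/2} + z_β)·√(2/n).
z-sum = 2.326 + 1.036 = 3.362.
d_min = 3.362 × √(2/367) = 3.362 × 0.0738 = 0.248.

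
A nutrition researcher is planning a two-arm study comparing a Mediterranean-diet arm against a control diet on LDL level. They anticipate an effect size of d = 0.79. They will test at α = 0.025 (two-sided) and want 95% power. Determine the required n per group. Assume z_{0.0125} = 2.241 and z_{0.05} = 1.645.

n = 49 per group

For two independent groups with equal n: n = 2·((z_{α/2} + z_β) / d)².
z_{α/2} + z_β = 2.241 + 1.645 = 3.886.
n = 2 × (3.886 / 0.79)² = 2 × 4.919² = 2 × 24.20 = 48.4.
Round up to the next whole participant.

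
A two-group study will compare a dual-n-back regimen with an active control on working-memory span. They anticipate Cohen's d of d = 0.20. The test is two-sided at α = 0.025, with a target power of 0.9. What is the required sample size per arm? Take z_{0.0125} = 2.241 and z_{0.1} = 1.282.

For two independent groups with equal n: n = 2·((z_{α/2} + z_β) / d)².
z_{α/2} + z_β = 2.241 + 1.282 = 3.523.
n = 2 × (3.523 / 0.20)² = 2 × 17.615² = 2 × 310.29 = 620.6.
Round up to the next whole participant.

n = 621 per group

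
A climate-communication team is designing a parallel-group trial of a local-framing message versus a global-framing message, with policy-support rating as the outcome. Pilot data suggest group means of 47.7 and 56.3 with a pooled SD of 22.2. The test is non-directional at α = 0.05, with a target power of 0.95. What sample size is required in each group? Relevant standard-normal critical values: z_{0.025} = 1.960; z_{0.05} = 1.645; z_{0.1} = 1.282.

n = 174 per group

Cohen's d = |M₁ − M₂| / SD_pooled = |47.7 − 56.3| / 22.2 = 8.6 / 22.2 = 0.387.
For two independent groups with equal n: n = 2·((z_{α/2} + z_β) / d)².
z_{α/2} + z_β = 1.960 + 1.645 = 3.605.
n = 2 × (3.605 / 0.387)² = 2 × 9.315² = 2 × 86.77 = 173.5.
Round up to the next whole participant.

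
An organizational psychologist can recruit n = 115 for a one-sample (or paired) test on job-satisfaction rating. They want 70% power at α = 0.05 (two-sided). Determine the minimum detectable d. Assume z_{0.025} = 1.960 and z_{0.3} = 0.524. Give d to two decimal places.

For a single sample (or paired design) of n = 115: d_min = (z_{α/2} + z_β)/√n.
z-sum = 1.960 + 0.524 = 2.484.
d_min = 2.484 / √115 = 2.484 / 10.724 = 0.232.

d_min ≈ 0.23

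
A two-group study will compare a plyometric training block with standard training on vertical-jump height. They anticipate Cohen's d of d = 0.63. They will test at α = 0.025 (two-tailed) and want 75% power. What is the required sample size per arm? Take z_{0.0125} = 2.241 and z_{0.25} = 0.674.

For two independent groups with equal n: n = 2·((z_{α/2} + z_β) / d)².
z_{α/2} + z_β = 2.241 + 0.674 = 2.915.
n = 2 × (2.915 / 0.63)² = 2 × 4.627² = 2 × 21.41 = 42.8.
Round up to the next whole participant.

n = 43 per group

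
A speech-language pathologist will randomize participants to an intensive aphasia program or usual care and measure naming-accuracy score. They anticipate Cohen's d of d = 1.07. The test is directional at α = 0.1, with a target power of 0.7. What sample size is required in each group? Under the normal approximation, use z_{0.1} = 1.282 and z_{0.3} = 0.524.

For two independent groups with equal n: n = 2·((z_{α} + z_β) / d)².
z_{α} + z_β = 1.282 + 0.524 = 1.806.
n = 2 × (1.806 / 1.07)² = 2 × 1.688² = 2 × 2.85 = 5.7.
Round up to the next whole participant.

n = 6 per group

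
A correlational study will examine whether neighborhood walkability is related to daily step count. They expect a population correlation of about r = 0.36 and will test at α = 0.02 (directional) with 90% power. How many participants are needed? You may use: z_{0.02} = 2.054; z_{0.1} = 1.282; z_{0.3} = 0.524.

n = 82

Fisher's z: C = ½·ln((1+r)/(1−r)) = ½·ln(2.1250) = 0.3769.
n = ((z_{α} + z_β)/C)² + 3.
(2.054 + 1.282) / 0.3769 = 3.336 / 0.3769 = 8.851.
n = 8.851² + 3 = 78.34 + 3 = 81.3.
Round up.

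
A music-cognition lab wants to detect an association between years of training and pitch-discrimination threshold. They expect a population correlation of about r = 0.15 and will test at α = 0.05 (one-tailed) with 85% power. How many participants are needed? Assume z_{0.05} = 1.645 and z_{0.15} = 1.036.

Fisher's z: C = ½·ln((1+r)/(1−r)) = ½·ln(1.3529) = 0.1511.
n = ((z_{α} + z_β)/C)² + 3.
(1.645 + 1.036) / 0.1511 = 2.681 / 0.1511 = 17.743.
n = 17.743² + 3 = 314.82 + 3 = 317.8.
Round up.

n = 318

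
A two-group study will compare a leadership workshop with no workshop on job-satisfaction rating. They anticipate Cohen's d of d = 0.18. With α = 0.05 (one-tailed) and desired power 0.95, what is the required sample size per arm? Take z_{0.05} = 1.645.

For two independent groups with equal n: n = 2·((z_{α} + z_β) / d)².
z_{α} + z_β = 1.645 + 1.645 = 3.290.
n = 2 × (3.290 / 0.18)² = 2 × 18.278² = 2 × 334.08 = 668.2.
Round up to the next whole participant.

n = 669 per group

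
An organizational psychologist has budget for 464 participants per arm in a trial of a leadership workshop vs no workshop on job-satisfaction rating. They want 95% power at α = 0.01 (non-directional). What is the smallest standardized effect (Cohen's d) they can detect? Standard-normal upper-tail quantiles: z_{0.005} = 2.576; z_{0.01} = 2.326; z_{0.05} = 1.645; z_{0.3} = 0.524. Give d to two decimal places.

d_min ≈ 0.28

For two independent groups of n = 464 each: d_min = (z_{α/2} + z_β)·√(2/n).
z-sum = 2.576 + 1.645 = 4.221.
d_min = 4.221 × √(2/464) = 4.221 × 0.0657 = 0.277.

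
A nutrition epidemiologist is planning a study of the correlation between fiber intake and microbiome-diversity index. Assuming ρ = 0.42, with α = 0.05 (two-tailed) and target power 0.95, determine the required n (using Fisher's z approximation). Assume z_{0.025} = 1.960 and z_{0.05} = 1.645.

Fisher's z: C = ½·ln((1+r)/(1−r)) = ½·ln(2.4483) = 0.4477.
n = ((z_{α/2} + z_β)/C)² + 3.
(1.960 + 1.645) / 0.4477 = 3.605 / 0.4477 = 8.052.
n = 8.052² + 3 = 64.84 + 3 = 67.8.
Round up.

n = 68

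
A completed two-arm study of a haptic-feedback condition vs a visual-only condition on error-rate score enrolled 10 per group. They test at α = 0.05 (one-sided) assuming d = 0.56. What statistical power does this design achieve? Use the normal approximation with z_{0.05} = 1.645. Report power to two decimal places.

power ≈ 0.35

For two equal groups, power = Φ(d·√(n/2) − z_{α}).
d·√(n/2) = 0.56 × √(10/2) = 0.56 × 2.236 = 1.252.
z_β = 1.252 − 1.645 = -0.393.
Power = Φ(-0.393) = 0.347.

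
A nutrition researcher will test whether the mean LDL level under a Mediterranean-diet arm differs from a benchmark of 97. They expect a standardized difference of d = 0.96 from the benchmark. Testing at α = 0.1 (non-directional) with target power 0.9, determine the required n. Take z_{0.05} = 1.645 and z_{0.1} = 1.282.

For a one-sample test: n = ((z_{α/2} + z_β) / d)².
z_{α/2} + z_β = 1.645 + 1.282 = 2.927.
n = (2.927 / 0.96)² = 3.049² = 9.30.
Round up.

n = 10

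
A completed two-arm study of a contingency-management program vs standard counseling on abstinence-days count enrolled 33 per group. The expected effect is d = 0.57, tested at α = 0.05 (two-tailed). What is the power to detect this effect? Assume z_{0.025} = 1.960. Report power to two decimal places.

power ≈ 0.64

For two equal groups, power = Φ(d·√(n/2) − z_{α/2}).
d·√(n/2) = 0.57 × √(33/2) = 0.57 × 4.062 = 2.315.
z_β = 2.315 − 1.960 = 0.355.
Power = Φ(0.355) = 0.639.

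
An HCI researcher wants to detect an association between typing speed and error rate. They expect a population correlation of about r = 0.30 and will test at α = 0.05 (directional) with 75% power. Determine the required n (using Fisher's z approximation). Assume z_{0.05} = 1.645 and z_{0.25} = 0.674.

Fisher's z: C = ½·ln((1+r)/(1−r)) = ½·ln(1.8571) = 0.3095.
n = ((z_{α} + z_β)/C)² + 3.
(1.645 + 0.674) / 0.3095 = 2.319 / 0.3095 = 7.493.
n = 7.493² + 3 = 56.14 + 3 = 59.1.
Round up.

n = 60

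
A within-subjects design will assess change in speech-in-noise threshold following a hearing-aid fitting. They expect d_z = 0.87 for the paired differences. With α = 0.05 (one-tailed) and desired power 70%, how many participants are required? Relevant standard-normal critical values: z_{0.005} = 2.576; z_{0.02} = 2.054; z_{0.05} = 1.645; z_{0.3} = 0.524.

n = 7 pairs

For a paired (one-sample on differences) test: n = ((z_{α} + z_β) / d)².
z_{α} + z_β = 1.645 + 0.524 = 2.169.
n = (2.169 / 0.87)² = 2.493² = 6.22.
Round up.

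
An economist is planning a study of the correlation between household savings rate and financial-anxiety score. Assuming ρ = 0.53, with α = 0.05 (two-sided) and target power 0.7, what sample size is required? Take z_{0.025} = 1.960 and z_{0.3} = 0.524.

Fisher's z: C = ½·ln((1+r)/(1−r)) = ½·ln(3.2553) = 0.5901.
n = ((z_{α/2} + z_β)/C)² + 3.
(1.960 + 0.524) / 0.5901 = 2.484 / 0.5901 = 4.209.
n = 4.209² + 3 = 17.72 + 3 = 20.7.
Round up.

n = 21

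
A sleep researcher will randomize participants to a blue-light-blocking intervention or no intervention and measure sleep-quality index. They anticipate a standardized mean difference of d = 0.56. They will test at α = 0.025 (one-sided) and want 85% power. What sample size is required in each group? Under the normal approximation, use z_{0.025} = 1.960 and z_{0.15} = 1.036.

n = 58 per group

For two independent groups with equal n: n = 2·((z_{α} + z_β) / d)².
z_{α} + z_β = 1.960 + 1.036 = 2.996.
n = 2 × (2.996 / 0.56)² = 2 × 5.350² = 2 × 28.62 = 57.2.
Round up to the next whole participant.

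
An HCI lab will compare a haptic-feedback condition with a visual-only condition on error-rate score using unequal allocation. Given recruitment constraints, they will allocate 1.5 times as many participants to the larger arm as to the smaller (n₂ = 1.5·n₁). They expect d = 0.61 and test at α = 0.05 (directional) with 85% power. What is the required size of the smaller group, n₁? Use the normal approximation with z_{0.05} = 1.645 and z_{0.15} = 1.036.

n₁ = 33

With allocation ratio k = n₂/n₁ = 1.5, Var(x̄₁−x̄₂) = σ²(1/n₁ + 1/(k·n₁)) = σ²·(k+1)/(k·n₁).
So n₁ = (1 + 1/k)·((z_{α} + z_β)/d)² = 1.667 × (2.681/0.61)².
n₁ = 1.667 × 19.32 = 32.2.
Round up: n₁ = 33, giving n₂ = ⌈1.5 × 33⌉ = ⌈49.5⌉ = 50.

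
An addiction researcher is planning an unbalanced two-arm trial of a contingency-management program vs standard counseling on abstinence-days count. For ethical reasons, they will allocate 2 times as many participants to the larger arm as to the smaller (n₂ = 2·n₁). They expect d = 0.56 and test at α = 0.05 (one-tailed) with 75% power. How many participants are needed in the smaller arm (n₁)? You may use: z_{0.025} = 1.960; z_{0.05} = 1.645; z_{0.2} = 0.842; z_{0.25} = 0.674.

With allocation ratio k = n₂/n₁ = 2, Var(x̄₁−x̄₂) = σ²(1/n₁ + 1/(k·n₁)) = σ²·(k+1)/(k·n₁).
So n₁ = (1 + 1/k)·((z_{α} + z_β)/d)² = 1.500 × (2.319/0.56)².
n₁ = 1.500 × 17.15 = 25.7.
Round up: n₁ = 26, giving n₂ = 2 × 26 = 52.

n₁ = 26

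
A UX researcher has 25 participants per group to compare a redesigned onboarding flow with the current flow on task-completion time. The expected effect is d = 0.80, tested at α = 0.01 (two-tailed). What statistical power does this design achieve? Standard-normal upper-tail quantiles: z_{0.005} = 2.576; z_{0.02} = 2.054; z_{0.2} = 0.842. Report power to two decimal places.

power ≈ 0.60

For two equal groups, power = Φ(d·√(n/2) − z_{α/2}).
d·√(n/2) = 0.80 × √(25/2) = 0.80 × 3.536 = 2.828.
z_β = 2.828 − 2.576 = 0.252.
Power = Φ(0.252) = 0.600.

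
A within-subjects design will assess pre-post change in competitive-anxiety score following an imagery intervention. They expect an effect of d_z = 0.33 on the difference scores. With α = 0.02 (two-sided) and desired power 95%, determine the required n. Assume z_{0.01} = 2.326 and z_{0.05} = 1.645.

n = 145 pairs

For a paired (one-sample on differences) test: n = ((z_{α/2} + z_β) / d)².
z_{α/2} + z_β = 2.326 + 1.645 = 3.971.
n = (3.971 / 0.33)² = 12.033² = 144.80.
Round up.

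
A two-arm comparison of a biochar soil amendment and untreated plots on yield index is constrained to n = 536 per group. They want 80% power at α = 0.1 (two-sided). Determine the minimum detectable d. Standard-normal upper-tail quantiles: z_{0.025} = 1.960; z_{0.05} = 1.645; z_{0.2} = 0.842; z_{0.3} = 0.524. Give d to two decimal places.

d_min ≈ 0.15

For two independent groups of n = 536 each: d_min = (z_{α/2} + z_β)·√(2/n).
z-sum = 1.645 + 0.842 = 2.487.
d_min = 2.487 × √(2/536) = 2.487 × 0.0611 = 0.152.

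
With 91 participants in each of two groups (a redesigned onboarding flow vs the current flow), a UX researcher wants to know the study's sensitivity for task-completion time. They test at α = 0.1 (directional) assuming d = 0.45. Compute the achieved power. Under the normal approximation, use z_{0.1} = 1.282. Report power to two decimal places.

For two equal groups, power = Φ(d·√(n/2) − z_{α}).
d·√(n/2) = 0.45 × √(91/2) = 0.45 × 6.745 = 3.035.
z_β = 3.035 − 1.282 = 1.753.
Power = Φ(1.753) = 0.960.

power ≈ 0.96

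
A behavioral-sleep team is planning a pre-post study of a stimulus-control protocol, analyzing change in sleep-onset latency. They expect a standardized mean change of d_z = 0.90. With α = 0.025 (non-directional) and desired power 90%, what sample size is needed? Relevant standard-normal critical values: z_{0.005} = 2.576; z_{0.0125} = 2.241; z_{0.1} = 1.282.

n = 16 pairs

For a paired (one-sample on differences) test: n = ((z_{α/2} + z_β) / d)².
z_{α/2} + z_β = 2.241 + 1.282 = 3.523.
n = (3.523 / 0.90)² = 3.914² = 15.32.
Round up.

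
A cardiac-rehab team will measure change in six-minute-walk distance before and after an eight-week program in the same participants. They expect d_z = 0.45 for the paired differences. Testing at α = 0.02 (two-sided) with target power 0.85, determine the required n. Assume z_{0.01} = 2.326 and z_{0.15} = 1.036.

n = 56 pairs

For a paired (one-sample on differences) test: n = ((z_{α/2} + z_β) / d)².
z_{α/2} + z_β = 2.326 + 1.036 = 3.362.
n = (3.362 / 0.45)² = 7.471² = 55.82.
Round up.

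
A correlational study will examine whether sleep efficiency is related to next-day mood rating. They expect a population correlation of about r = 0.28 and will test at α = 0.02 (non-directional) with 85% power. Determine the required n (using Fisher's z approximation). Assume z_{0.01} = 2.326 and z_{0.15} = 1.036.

n = 140

Fisher's z: C = ½·ln((1+r)/(1−r)) = ½·ln(1.7778) = 0.2877.
n = ((z_{α/2} + z_β)/C)² + 3.
(2.326 + 1.036) / 0.2877 = 3.362 / 0.2877 = 11.686.
n = 11.686² + 3 = 136.56 + 3 = 139.6.
Round up.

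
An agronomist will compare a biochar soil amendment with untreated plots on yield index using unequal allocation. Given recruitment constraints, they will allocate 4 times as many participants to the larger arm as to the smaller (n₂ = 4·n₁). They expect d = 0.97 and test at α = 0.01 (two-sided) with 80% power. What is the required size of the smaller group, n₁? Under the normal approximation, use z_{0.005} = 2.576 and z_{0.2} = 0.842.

n₁ = 16

With allocation ratio k = n₂/n₁ = 4, Var(x̄₁−x̄₂) = σ²(1/n₁ + 1/(k·n₁)) = σ²·(k+1)/(k·n₁).
So n₁ = (1 + 1/k)·((z_{α/2} + z_β)/d)² = 1.250 × (3.418/0.97)².
n₁ = 1.250 × 12.42 = 15.5.
Round up: n₁ = 16, giving n₂ = 4 × 16 = 64.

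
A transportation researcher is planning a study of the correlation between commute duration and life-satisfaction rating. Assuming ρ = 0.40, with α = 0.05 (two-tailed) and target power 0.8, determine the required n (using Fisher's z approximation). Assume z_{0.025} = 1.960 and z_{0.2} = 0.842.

n = 47

Fisher's z: C = ½·ln((1+r)/(1−r)) = ½·ln(2.3333) = 0.4236.
n = ((z_{α/2} + z_β)/C)² + 3.
(1.960 + 0.842) / 0.4236 = 2.802 / 0.4236 = 6.615.
n = 6.615² + 3 = 43.75 + 3 = 46.8.
Round up.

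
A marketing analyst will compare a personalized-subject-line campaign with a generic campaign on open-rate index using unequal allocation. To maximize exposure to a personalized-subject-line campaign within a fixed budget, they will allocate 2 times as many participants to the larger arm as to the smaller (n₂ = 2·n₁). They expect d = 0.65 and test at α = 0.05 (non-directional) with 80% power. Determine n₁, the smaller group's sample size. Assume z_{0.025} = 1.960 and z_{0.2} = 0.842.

With allocation ratio k = n₂/n₁ = 2, Var(x̄₁−x̄₂) = σ²(1/n₁ + 1/(k·n₁)) = σ²·(k+1)/(k·n₁).
So n₁ = (1 + 1/k)·((z_{α/2} + z_β)/d)² = 1.500 × (2.802/0.65)².
n₁ = 1.500 × 18.58 = 27.9.
Round up: n₁ = 28, giving n₂ = 2 × 28 = 56.

n₁ = 28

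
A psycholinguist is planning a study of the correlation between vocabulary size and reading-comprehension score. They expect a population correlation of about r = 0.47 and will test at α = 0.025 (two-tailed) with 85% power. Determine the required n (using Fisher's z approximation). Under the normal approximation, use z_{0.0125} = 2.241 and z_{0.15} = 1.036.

n = 45

Fisher's z: C = ½·ln((1+r)/(1−r)) = ½·ln(2.7736) = 0.5101.
n = ((z_{α/2} + z_β)/C)² + 3.
(2.241 + 1.036) / 0.5101 = 3.277 / 0.5101 = 6.424.
n = 6.424² + 3 = 41.27 + 3 = 44.3.
Round up.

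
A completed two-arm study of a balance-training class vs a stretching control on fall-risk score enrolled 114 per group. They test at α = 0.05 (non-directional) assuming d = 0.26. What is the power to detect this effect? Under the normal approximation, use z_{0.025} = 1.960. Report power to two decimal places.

power ≈ 0.50

For two equal groups, power = Φ(d·√(n/2) − z_{α/2}).
d·√(n/2) = 0.26 × √(114/2) = 0.26 × 7.550 = 1.963.
z_β = 1.963 − 1.960 = 0.003.
Power = Φ(0.003) = 0.501.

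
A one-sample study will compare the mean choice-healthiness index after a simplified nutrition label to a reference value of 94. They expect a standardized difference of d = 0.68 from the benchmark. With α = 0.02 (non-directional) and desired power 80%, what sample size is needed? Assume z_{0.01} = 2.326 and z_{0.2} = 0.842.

For a one-sample test: n = ((z_{α/2} + z_β) / d)².
z_{α/2} + z_β = 2.326 + 0.842 = 3.168.
n = (3.168 / 0.68)² = 4.659² = 21.70.
Round up.

n = 22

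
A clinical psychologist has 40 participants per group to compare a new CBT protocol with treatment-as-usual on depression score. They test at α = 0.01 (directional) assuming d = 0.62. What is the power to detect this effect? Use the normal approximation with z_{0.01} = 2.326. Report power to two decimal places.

For two equal groups, power = Φ(d·√(n/2) − z_{α}).
d·√(n/2) = 0.62 × √(40/2) = 0.62 × 4.472 = 2.773.
z_β = 2.773 − 2.326 = 0.447.
Power = Φ(0.447) = 0.672.

power ≈ 0.67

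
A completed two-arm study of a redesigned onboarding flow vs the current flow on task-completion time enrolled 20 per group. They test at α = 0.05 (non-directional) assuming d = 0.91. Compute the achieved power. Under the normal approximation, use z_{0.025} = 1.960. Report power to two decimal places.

For two equal groups, power = Φ(d·√(n/2) − z_{α/2}).
d·√(n/2) = 0.91 × √(20/2) = 0.91 × 3.162 = 2.878.
z_β = 2.878 − 1.960 = 0.918.
Power = Φ(0.918) = 0.821.

power ≈ 0.82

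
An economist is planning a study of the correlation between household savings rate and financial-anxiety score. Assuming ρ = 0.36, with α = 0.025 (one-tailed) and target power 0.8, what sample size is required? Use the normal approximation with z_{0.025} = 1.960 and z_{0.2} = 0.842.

n = 59

Fisher's z: C = ½·ln((1+r)/(1−r)) = ½·ln(2.1250) = 0.3769.
n = ((z_{α} + z_β)/C)² + 3.
(1.960 + 0.842) / 0.3769 = 2.802 / 0.3769 = 7.434.
n = 7.434² + 3 = 55.27 + 3 = 58.3.
Round up.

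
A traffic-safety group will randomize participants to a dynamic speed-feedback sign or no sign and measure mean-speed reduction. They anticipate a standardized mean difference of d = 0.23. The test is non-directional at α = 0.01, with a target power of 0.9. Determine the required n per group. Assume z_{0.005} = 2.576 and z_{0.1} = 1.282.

n = 563 per group

For two independent groups with equal n: n = 2·((z_{α/2} + z_β) / d)².
z_{α/2} + z_β = 2.576 + 1.282 = 3.858.
n = 2 × (3.858 / 0.23)² = 2 × 16.774² = 2 × 281.36 = 562.7.
Round up to the next whole participant.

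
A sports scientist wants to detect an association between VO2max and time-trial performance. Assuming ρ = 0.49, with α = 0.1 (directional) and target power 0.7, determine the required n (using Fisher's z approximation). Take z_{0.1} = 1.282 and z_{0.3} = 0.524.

Fisher's z: C = ½·ln((1+r)/(1−r)) = ½·ln(2.9216) = 0.5361.
n = ((z_{α} + z_β)/C)² + 3.
(1.282 + 0.524) / 0.5361 = 1.806 / 0.5361 = 3.369.
n = 3.369² + 3 = 11.35 + 3 = 14.3.
Round up.

n = 15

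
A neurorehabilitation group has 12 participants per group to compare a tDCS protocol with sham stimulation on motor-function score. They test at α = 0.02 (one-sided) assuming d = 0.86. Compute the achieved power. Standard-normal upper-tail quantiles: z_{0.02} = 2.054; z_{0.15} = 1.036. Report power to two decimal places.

power ≈ 0.52

For two equal groups, power = Φ(d·√(n/2) − z_{α}).
d·√(n/2) = 0.86 × √(12/2) = 0.86 × 2.449 = 2.107.
z_β = 2.107 − 2.054 = 0.053.
Power = Φ(0.053) = 0.521.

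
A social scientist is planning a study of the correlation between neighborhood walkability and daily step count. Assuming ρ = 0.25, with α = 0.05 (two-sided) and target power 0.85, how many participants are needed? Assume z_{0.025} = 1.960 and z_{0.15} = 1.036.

Fisher's z: C = ½·ln((1+r)/(1−r)) = ½·ln(1.6667) = 0.2554.
n = ((z_{α/2} + z_β)/C)² + 3.
(1.960 + 1.036) / 0.2554 = 2.996 / 0.2554 = 11.731.
n = 11.731² + 3 = 137.61 + 3 = 140.6.
Round up.

n = 141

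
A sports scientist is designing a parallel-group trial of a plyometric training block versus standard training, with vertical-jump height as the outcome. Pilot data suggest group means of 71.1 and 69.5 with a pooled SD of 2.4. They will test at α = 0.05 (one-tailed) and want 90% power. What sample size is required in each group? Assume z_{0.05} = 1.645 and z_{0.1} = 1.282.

Cohen's d = |M₁ − M₂| / SD_pooled = |71.1 − 69.5| / 2.4 = 1.6 / 2.4 = 0.667.
For two independent groups with equal n: n = 2·((z_{α} + z_β) / d)².
z_{α} + z_β = 1.645 + 1.282 = 2.927.
n = 2 × (2.927 / 0.667)² = 2 × 4.388² = 2 × 19.26 = 38.5.
Round up to the next whole participant.

n = 39 per group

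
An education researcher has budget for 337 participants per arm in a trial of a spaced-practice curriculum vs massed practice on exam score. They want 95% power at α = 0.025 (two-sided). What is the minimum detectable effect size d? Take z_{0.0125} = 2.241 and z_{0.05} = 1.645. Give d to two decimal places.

For two independent groups of n = 337 each: d_min = (z_{α/2} + z_β)·√(2/n).
z-sum = 2.241 + 1.645 = 3.886.
d_min = 3.886 × √(2/337) = 3.886 × 0.0770 = 0.299.

d_min ≈ 0.30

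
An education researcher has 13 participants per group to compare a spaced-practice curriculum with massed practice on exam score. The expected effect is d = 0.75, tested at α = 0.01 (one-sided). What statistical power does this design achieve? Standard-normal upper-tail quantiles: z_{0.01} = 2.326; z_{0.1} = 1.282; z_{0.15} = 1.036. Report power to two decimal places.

For two equal groups, power = Φ(d·√(n/2) − z_{α}).
d·√(n/2) = 0.75 × √(13/2) = 0.75 × 2.550 = 1.912.
z_β = 1.912 − 2.326 = -0.414.
Power = Φ(-0.414) = 0.339.

power ≈ 0.34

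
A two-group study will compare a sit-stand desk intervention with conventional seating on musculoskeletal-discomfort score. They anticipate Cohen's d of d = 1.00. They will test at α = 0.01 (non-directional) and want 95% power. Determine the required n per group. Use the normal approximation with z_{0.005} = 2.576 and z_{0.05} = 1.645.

n = 36 per group

For two independent groups with equal n: n = 2·((z_{α/2} + z_β) / d)².
z_{α/2} + z_β = 2.576 + 1.645 = 4.221.
n = 2 × (4.221 / 1.00)² = 2 × 4.221² = 2 × 17.82 = 35.6.
Round up to the next whole participant.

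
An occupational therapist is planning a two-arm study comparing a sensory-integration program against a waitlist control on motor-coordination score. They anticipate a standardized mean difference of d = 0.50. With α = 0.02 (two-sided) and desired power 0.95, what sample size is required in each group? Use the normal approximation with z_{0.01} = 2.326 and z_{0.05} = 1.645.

For two independent groups with equal n: n = 2·((z_{α/2} + z_β) / d)².
z_{α/2} + z_β = 2.326 + 1.645 = 3.971.
n = 2 × (3.971 / 0.50)² = 2 × 7.942² = 2 × 63.08 = 126.2.
Round up to the next whole participant.

n = 127 per group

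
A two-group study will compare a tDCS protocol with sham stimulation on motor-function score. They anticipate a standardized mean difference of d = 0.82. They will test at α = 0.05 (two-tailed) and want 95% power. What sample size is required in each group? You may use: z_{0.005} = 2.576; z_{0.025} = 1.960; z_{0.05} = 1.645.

For two independent groups with equal n: n = 2·((z_{α/2} + z_β) / d)².
z_{α/2} + z_β = 1.960 + 1.645 = 3.605.
n = 2 × (3.605 / 0.82)² = 2 × 4.396² = 2 × 19.33 = 38.7.
Round up to the next whole participant.

n = 39 per group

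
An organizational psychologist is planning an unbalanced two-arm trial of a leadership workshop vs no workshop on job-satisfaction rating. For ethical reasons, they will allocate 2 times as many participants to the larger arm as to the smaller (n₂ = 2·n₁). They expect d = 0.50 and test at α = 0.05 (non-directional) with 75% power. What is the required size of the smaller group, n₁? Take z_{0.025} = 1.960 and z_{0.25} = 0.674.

n₁ = 42

With allocation ratio k = n₂/n₁ = 2, Var(x̄₁−x̄₂) = σ²(1/n₁ + 1/(k·n₁)) = σ²·(k+1)/(k·n₁).
So n₁ = (1 + 1/k)·((z_{α/2} + z_β)/d)² = 1.500 × (2.634/0.50)².
n₁ = 1.500 × 27.75 = 41.6.
Round up: n₁ = 42, giving n₂ = 2 × 42 = 84.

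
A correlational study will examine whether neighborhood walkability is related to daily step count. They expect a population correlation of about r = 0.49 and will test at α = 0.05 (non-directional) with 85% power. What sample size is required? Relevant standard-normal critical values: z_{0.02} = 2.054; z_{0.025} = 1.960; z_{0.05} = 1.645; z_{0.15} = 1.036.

n = 35

Fisher's z: C = ½·ln((1+r)/(1−r)) = ½·ln(2.9216) = 0.5361.
n = ((z_{α/2} + z_β)/C)² + 3.
(1.960 + 1.036) / 0.5361 = 2.996 / 0.5361 = 5.589.
n = 5.589² + 3 = 31.23 + 3 = 34.2.
Round up.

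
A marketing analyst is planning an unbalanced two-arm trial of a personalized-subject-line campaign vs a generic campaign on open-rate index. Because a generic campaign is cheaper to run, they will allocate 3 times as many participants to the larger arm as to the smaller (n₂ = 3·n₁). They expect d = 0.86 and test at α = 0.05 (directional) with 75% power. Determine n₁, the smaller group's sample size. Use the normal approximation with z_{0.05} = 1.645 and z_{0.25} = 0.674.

With allocation ratio k = n₂/n₁ = 3, Var(x̄₁−x̄₂) = σ²(1/n₁ + 1/(k·n₁)) = σ²·(k+1)/(k·n₁).
So n₁ = (1 + 1/k)·((z_{α} + z_β)/d)² = 1.333 × (2.319/0.86)².
n₁ = 1.333 × 7.27 = 9.7.
Round up: n₁ = 10, giving n₂ = 3 × 10 = 30.

n₁ = 10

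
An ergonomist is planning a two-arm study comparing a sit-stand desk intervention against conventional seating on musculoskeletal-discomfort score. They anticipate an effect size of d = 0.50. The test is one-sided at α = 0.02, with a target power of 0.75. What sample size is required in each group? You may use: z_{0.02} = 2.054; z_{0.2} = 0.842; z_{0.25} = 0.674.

n = 60 per group

For two independent groups with equal n: n = 2·((z_{α} + z_β) / d)².
z_{α} + z_β = 2.054 + 0.674 = 2.728.
n = 2 × (2.728 / 0.50)² = 2 × 5.456² = 2 × 29.77 = 59.5.
Round up to the next whole participant.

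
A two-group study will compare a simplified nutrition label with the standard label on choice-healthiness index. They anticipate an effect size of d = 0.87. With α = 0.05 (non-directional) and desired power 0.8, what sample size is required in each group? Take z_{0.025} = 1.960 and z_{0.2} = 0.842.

n = 21 per group

For two independent groups with equal n: n = 2·((z_{α/2} + z_β) / d)².
z_{α/2} + z_β = 1.960 + 0.842 = 2.802.
n = 2 × (2.802 / 0.87)² = 2 × 3.221² = 2 × 10.37 = 20.7.
Round up to the next whole participant.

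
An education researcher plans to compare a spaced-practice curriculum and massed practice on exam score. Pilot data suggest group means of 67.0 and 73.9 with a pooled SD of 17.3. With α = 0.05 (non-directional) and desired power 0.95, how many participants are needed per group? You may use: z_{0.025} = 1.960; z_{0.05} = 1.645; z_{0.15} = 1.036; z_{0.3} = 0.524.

n = 164 per group

Cohen's d = |M₁ − M₂| / SD_pooled = |67.0 − 73.9| / 17.3 = 6.9 / 17.3 = 0.399.
For two independent groups with equal n: n = 2·((z_{α/2} + z_β) / d)².
z_{α/2} + z_β = 1.960 + 1.645 = 3.605.
n = 2 × (3.605 / 0.399)² = 2 × 9.035² = 2 × 81.63 = 163.3.
Round up to the next whole participant.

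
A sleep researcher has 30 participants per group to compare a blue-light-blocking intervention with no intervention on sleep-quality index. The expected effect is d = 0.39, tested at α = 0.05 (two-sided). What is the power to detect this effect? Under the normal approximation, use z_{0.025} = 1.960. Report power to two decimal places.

For two equal groups, power = Φ(d·√(n/2) − z_{α/2}).
d·√(n/2) = 0.39 × √(30/2) = 0.39 × 3.873 = 1.510.
z_β = 1.510 − 1.960 = -0.450.
Power = Φ(-0.450) = 0.327.

power ≈ 0.33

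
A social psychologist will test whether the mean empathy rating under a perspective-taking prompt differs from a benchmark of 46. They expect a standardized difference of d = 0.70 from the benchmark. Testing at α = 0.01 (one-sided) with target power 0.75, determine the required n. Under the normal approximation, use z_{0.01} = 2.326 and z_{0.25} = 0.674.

n = 19

For a one-sample test: n = ((z_{α} + z_β) / d)².
z_{α} + z_β = 2.326 + 0.674 = 3.000.
n = (3.000 / 0.70)² = 4.286² = 18.37.
Round up.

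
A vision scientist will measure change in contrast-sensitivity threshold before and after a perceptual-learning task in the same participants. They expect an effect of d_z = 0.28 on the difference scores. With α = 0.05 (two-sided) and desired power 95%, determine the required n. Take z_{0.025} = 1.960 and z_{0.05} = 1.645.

For a paired (one-sample on differences) test: n = ((z_{α/2} + z_β) / d)².
z_{α/2} + z_β = 1.960 + 1.645 = 3.605.
n = (3.605 / 0.28)² = 12.875² = 165.77.
Round up.

n = 166 pairs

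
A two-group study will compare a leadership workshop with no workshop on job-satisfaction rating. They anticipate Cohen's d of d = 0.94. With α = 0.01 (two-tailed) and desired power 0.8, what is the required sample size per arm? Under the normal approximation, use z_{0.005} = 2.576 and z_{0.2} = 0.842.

n = 27 per group

For two independent groups with equal n: n = 2·((z_{α/2} + z_β) / d)².
z_{α/2} + z_β = 2.576 + 0.842 = 3.418.
n = 2 × (3.418 / 0.94)² = 2 × 3.636² = 2 × 13.22 = 26.4.
Round up to the next whole participant.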